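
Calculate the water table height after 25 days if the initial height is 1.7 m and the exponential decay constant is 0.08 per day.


m = m0 * exp(-k*t)
m = 1.7 * exp(-0.08 * 25)
m = 1.7 * exp(-2.0000)

0.2301 m


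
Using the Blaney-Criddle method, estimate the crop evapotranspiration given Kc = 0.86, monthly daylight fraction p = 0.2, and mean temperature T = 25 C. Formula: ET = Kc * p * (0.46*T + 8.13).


ET = Kc * p * (0.46*T + 8.13)
ET = 0.86 * 0.2 * (0.46*25 + 8.13)
ET = 0.86 * 0.2 * 19.6300

3.3764 mm/day


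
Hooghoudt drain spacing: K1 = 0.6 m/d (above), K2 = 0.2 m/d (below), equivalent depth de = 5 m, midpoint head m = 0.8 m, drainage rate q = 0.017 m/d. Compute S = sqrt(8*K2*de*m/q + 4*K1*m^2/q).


S^2 = 8*K2*de*m/q + 4*K1*m^2/q
S^2 = 8*0.2*5*0.8/0.017 + 4*0.6*0.8^2/0.017
S = sqrt(466.8235)

21.6061 m


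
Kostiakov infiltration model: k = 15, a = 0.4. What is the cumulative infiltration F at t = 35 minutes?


F = k * t^a = 15 * 35^0.4
F = 15 * 4.145980

62.1897 mm


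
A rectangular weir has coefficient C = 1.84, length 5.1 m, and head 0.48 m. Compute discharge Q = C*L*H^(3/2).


Q = C * L * H^(3/2) = 1.84 * 5.1 * 0.48^1.5 = 1.84 * 5.1 * 0.332554

3.1207 m^3/s


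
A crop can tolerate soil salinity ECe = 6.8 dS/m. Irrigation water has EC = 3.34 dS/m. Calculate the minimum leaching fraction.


LR = ECiw / (5*ECe - ECiw)
LR = 3.34 / (5*6.8 - 3.34)
LR = 3.34 / 30.6600

0.1089


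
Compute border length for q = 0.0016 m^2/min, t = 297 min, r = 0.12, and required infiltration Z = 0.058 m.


L = q*t/((1+r)*Z)
L = 0.0016*297/((1+0.12)*0.058)
L = 0.4752/0.06496

7.3153 m


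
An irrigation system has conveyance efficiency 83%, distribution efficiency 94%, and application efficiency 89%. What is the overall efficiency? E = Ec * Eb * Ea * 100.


Ec = 0.83, Eb = 0.94, Ea = 0.89
E = 0.83 * 0.94 * 0.89 * 100 = 69.4378%

69.4378 %


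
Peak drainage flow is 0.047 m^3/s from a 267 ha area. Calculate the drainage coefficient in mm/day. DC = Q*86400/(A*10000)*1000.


DC = Q * 86400 / (A * 10000) * 1000
DC = 0.047 * 86400 / (267 * 10000) * 1000
DC = 4060800.0000 / 2670000

1.5209 mm/day


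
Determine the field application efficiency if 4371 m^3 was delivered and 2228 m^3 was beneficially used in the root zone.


Ea = V_root / V_field * 100 = 2228 / 4371 * 100 = 50.9723%

50.9723 %


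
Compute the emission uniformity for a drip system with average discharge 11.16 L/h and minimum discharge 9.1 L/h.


EU = (q_min/q_avg)*100 = (9.1/11.16)*100 = 81.5412%

81.5412 %


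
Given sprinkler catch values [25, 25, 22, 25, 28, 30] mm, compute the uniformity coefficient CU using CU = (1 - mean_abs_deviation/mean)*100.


mean = 25.833333 mm
MAD = 2.111111 mm
CU = (1 - 2.111111/25.833333)*100

91.8280 %


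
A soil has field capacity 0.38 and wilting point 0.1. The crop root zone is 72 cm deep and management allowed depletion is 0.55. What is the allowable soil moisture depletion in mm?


SMD = (FC - PWP) * d * MAD * 10
SMD = (0.38 - 0.1) * 72 * 0.55 * 10
SMD = 0.2800 * 72 * 0.55 * 10

110.8800 mm


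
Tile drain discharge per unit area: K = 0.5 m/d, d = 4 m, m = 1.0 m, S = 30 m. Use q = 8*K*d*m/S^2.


q = 8*K*d*m/S^2
q = 8*0.5*4*1.0/30^2
q = 16.0000 / 900

0.0178 m/d


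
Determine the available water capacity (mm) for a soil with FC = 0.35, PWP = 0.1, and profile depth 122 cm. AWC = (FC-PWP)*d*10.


AWC = (FC - PWP) * d * 10
AWC = (0.35 - 0.1) * 122 * 10
AWC = 0.2500 * 122 * 10

305.0000 mm


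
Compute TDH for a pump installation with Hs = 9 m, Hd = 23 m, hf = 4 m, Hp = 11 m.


TDH = Hs + Hd + hf + Hp = 9 + 23 + 4 + 11 = 47

47 m


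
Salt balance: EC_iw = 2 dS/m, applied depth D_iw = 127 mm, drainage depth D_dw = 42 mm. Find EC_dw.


EC_dw = EC_iw * D_iw / D_dw
EC_dw = 2 * 127 / 42
EC_dw = 254 / 42

6.0476 dS/m


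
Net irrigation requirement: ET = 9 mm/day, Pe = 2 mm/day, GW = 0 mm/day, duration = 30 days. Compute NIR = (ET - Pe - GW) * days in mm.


Daily deficit = ET - Pe - GW = 9 - 2 - 0 = 7 mm/day
NIR = 7 * 30 = 210 mm

210.0000 mm


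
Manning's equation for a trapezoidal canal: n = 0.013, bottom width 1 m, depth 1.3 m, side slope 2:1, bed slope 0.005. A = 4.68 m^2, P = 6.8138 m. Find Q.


R = A/P = 4.68/6.8138 = 0.686841
Q = (1/0.013) * 4.68 * 0.686841^(2/3) * 0.005^0.5

19.8164 m^3/s


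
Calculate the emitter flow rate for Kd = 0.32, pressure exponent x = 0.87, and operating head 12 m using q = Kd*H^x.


q = Kd * H^x = 0.32 * 12^0.87 = 0.32 * 8.687357

2.7800 L/h


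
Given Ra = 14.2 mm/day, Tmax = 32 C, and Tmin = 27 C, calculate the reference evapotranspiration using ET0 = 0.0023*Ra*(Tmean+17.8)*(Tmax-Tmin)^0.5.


Tmean = (Tmax + Tmin)/2 = (32 + 27)/2 = 29.5
ET0 = 0.0023 * 14.2 * (29.5 + 17.8) * sqrt(32 - 27)
ET0 = 0.0023 * 14.2 * 47.3 * 2.236068

3.4543 mm/day


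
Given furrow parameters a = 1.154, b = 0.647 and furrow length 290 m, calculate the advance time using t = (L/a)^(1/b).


t = (L/a)^(1/b)
t = (290/1.154)^(1/0.647)
t = 251.299827^(1/0.647)

5125.3695 min


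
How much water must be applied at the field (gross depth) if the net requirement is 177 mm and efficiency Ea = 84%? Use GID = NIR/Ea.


Ea = 84% = 0.84
GID = NIR / Ea = 177 / 0.84 = 210.7143 mm

210.7143 mm


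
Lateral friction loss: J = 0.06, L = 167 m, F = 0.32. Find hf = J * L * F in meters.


hf = J * L * F = 0.06 * 167 * 0.32 = 3.2064 m

3.2064 m


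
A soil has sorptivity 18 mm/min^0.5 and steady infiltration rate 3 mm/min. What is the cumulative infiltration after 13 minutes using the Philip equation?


F = S*sqrt(t) + A*t
F = 18*sqrt(13) + 3*13
F = 18*3.605551 + 39

103.8999 mm


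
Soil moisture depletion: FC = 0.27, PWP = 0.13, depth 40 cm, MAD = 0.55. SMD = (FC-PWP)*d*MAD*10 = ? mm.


SMD = (FC - PWP) * d * MAD * 10
SMD = (0.27 - 0.13) * 40 * 0.55 * 10
SMD = 0.1400 * 40 * 0.55 * 10

30.8000 mm


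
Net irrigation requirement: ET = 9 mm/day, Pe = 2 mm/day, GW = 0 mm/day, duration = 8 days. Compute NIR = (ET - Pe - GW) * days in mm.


Daily deficit = ET - Pe - GW = 9 - 2 - 0 = 7 mm/day
NIR = 7 * 8 = 56 mm

56.0000 mm


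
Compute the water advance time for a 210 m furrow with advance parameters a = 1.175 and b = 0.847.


t = (L/a)^(1/b)
t = (210/1.175)^(1/0.847)
t = 178.723404^(1/0.847)

456.0474 min


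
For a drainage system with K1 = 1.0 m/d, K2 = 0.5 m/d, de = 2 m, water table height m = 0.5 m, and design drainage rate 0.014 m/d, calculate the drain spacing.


S^2 = 8*K2*de*m/q + 4*K1*m^2/q
S^2 = 8*0.5*2*0.5/0.014 + 4*1.0*0.5^2/0.014
S = sqrt(357.1429)

18.8982 m


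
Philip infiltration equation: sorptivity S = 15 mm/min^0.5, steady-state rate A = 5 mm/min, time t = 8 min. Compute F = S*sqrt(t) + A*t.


F = S*sqrt(t) + A*t
F = 15*sqrt(8) + 5*8
F = 15*2.828427 + 40

82.4264 mm


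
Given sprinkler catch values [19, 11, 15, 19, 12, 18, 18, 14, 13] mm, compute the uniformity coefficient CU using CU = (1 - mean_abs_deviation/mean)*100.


mean = 15.444444 mm
MAD = 2.716049 mm
CU = (1 - 2.716049/15.444444)*100

82.4141 %


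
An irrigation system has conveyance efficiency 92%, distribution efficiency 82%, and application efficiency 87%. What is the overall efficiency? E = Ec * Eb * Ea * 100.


Ec = 0.92, Eb = 0.82, Ea = 0.87
E = 0.92 * 0.82 * 0.87 * 100 = 65.6328%

65.6328 %


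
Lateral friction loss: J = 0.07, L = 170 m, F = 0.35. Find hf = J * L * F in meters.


hf = J * L * F = 0.07 * 170 * 0.35 = 4.1650 m

4.1650 m


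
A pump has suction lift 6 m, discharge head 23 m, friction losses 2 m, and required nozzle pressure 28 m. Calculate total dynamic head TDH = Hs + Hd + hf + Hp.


TDH = Hs + Hd + hf + Hp = 6 + 23 + 2 + 28 = 59

59 m


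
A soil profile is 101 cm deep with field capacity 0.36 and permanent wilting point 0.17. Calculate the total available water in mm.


AWC = (FC - PWP) * d * 10
AWC = (0.36 - 0.17) * 101 * 10
AWC = 0.1900 * 101 * 10

191.9000 mm


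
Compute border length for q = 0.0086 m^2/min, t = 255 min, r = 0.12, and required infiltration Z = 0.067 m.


L = q*t/((1+r)*Z)
L = 0.0086*255/((1+0.12)*0.067)
L = 2.193/0.07504

29.2244 m


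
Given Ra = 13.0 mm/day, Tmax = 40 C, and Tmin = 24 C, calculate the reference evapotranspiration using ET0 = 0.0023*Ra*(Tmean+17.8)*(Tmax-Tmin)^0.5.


Tmean = (Tmax + Tmin)/2 = (40 + 24)/2 = 32.0
ET0 = 0.0023 * 13.0 * (32.0 + 17.8) * sqrt(40 - 24)
ET0 = 0.0023 * 13.0 * 49.8 * 4.000000

5.9561 mm/day


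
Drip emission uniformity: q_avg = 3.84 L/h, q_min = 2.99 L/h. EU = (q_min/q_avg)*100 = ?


EU = (q_min/q_avg)*100 = (2.99/3.84)*100 = 77.8646%

77.8646 %


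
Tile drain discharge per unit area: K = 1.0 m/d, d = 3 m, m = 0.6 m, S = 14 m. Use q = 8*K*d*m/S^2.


q = 8*K*d*m/S^2
q = 8*1.0*3*0.6/14^2
q = 14.4000 / 196

0.0735 m/d


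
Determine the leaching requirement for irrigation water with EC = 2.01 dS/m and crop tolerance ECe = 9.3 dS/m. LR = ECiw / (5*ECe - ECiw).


LR = ECiw / (5*ECe - ECiw)
LR = 2.01 / (5*9.3 - 2.01)
LR = 2.01 / 44.4900

0.0452


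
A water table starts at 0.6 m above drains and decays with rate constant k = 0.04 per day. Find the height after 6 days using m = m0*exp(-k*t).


m = m0 * exp(-k*t)
m = 0.6 * exp(-0.04 * 6)
m = 0.6 * exp(-0.2400)

0.4720 m


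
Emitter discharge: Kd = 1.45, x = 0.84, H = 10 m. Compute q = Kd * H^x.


q = Kd * H^x = 1.45 * 10^0.84 = 1.45 * 6.918310

10.0315 L/h


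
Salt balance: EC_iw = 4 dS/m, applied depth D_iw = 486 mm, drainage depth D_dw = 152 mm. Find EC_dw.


EC_dw = EC_iw * D_iw / D_dw
EC_dw = 4 * 486 / 152
EC_dw = 1944 / 152

12.7895 dS/m


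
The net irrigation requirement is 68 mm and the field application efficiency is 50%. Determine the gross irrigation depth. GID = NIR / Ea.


Ea = 50% = 0.5
GID = NIR / Ea = 68 / 0.5 = 136.0000 mm

136.0000 mm


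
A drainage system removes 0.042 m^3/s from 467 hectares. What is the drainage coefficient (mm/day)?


DC = Q * 86400 / (A * 10000) * 1000
DC = 0.042 * 86400 / (467 * 10000) * 1000
DC = 3628800.0000 / 4670000

0.7770 mm/day


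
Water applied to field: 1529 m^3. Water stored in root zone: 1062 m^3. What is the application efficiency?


Ea = V_root / V_field * 100 = 1062 / 1529 * 100 = 69.4572%

69.4572 %


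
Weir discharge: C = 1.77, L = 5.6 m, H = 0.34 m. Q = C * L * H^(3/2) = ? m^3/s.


Q = C * L * H^(3/2) = 1.77 * 5.6 * 0.34^1.5 = 1.77 * 5.6 * 0.198252

1.9651 m^3/s


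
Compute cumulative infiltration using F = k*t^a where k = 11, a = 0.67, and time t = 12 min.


F = k * t^a = 11 * 12^0.67
F = 11 * 5.285078

58.1359 mm


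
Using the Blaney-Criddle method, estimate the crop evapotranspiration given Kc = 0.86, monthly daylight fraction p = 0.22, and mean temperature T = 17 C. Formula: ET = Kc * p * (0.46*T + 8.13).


ET = Kc * p * (0.46*T + 8.13)
ET = 0.86 * 0.22 * (0.46*17 + 8.13)
ET = 0.86 * 0.22 * 15.9500

3.0177 mm/day


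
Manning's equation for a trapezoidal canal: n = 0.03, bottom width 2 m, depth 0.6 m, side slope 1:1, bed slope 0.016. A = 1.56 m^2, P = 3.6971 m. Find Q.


R = A/P = 1.56/3.6971 = 0.421952
Q = (1/0.03) * 1.56 * 0.421952^(2/3) * 0.016^0.5

3.7003 m^3/s


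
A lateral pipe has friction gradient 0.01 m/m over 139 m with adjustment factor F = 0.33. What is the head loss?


hf = J * L * F = 0.01 * 139 * 0.33 = 0.4587 m

0.4587 m


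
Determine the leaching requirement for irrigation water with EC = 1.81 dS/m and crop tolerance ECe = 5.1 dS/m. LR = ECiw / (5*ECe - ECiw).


LR = ECiw / (5*ECe - ECiw)
LR = 1.81 / (5*5.1 - 1.81)
LR = 1.81 / 23.6900

0.0764


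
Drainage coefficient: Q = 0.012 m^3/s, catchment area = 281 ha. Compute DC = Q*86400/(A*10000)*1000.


DC = Q * 86400 / (A * 10000) * 1000
DC = 0.012 * 86400 / (281 * 10000) * 1000
DC = 1036800.0000 / 2810000

0.3690 mm/day


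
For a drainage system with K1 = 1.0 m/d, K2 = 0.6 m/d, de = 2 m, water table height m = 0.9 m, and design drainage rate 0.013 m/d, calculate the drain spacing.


S^2 = 8*K2*de*m/q + 4*K1*m^2/q
S^2 = 8*0.6*2*0.9/0.013 + 4*1.0*0.9^2/0.013
S = sqrt(913.8462)

30.2299 m


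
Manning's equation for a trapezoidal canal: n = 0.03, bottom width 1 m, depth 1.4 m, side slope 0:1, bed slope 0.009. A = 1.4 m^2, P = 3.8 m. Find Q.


R = A/P = 1.4/3.8 = 0.368421
Q = (1/0.03) * 1.4 * 0.368421^(2/3) * 0.009^0.5

2.2752 m^3/s


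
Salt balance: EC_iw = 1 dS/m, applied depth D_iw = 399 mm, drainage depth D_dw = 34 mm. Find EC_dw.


EC_dw = EC_iw * D_iw / D_dw
EC_dw = 1 * 399 / 34
EC_dw = 399 / 34

11.7353 dS/m


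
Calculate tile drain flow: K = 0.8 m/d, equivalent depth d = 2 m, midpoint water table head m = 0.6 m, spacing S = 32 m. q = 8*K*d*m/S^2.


q = 8*K*d*m/S^2
q = 8*0.8*2*0.6/32^2
q = 7.6800 / 1024

0.0075 m/d


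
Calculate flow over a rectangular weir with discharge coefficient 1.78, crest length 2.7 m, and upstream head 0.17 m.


Q = C * L * H^(3/2) = 1.78 * 2.7 * 0.17^1.5 = 1.78 * 2.7 * 0.070093

0.3369 m^3/s


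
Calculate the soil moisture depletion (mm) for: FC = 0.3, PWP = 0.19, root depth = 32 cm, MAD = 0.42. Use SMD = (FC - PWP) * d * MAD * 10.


SMD = (FC - PWP) * d * MAD * 10
SMD = (0.3 - 0.19) * 32 * 0.42 * 10
SMD = 0.1100 * 32 * 0.42 * 10

14.7840 mm


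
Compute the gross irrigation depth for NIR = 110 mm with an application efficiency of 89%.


Ea = 89% = 0.89
GID = NIR / Ea = 110 / 0.89 = 123.5955 mm

123.5955 mm


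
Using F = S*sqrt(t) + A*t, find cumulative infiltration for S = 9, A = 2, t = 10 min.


F = S*sqrt(t) + A*t
F = 9*sqrt(10) + 2*10
F = 9*3.162278 + 20

48.4605 mm


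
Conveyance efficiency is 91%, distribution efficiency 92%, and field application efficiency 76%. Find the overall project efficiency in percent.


Ec = 0.91, Eb = 0.92, Ea = 0.76
E = 0.91 * 0.92 * 0.76 * 100 = 63.6272%

63.6272 %


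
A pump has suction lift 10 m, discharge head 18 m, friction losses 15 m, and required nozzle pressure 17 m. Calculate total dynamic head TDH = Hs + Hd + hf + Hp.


TDH = Hs + Hd + hf + Hp = 10 + 18 + 15 + 17 = 60

60 m


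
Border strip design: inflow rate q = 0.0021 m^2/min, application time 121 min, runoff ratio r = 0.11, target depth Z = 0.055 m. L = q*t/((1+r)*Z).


L = q*t/((1+r)*Z)
L = 0.0021*121/((1+0.11)*0.055)
L = 0.2541/0.06105

4.1622 m


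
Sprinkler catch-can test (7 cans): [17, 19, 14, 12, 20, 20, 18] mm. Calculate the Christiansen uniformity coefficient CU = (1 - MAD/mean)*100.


mean = 17.142857 mm
MAD = 2.408163 mm
CU = (1 - 2.408163/17.142857)*100

85.9524 %


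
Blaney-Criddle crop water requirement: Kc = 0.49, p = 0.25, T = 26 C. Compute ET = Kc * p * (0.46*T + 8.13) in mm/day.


ET = Kc * p * (0.46*T + 8.13)
ET = 0.49 * 0.25 * (0.46*26 + 8.13)
ET = 0.49 * 0.25 * 20.0900

2.4610 mm/day


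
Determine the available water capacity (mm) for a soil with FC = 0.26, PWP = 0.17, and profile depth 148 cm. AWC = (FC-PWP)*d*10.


AWC = (FC - PWP) * d * 10
AWC = (0.26 - 0.17) * 148 * 10
AWC = 0.0900 * 148 * 10

133.2000 mm


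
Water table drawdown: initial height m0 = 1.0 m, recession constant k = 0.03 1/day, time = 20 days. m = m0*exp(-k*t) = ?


m = m0 * exp(-k*t)
m = 1.0 * exp(-0.03 * 20)
m = 1.0 * exp(-0.6000)

0.5488 m


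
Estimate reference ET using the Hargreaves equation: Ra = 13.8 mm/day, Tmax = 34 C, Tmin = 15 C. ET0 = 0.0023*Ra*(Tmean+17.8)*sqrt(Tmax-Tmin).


Tmean = (Tmax + Tmin)/2 = (34 + 15)/2 = 24.5
ET0 = 0.0023 * 13.8 * (24.5 + 17.8) * sqrt(34 - 15)
ET0 = 0.0023 * 13.8 * 42.3 * 4.358899

5.8523 mm/day


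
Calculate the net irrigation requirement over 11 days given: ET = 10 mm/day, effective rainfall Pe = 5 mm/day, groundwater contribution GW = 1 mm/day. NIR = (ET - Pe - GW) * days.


Daily deficit = ET - Pe - GW = 10 - 5 - 1 = 4 mm/day
NIR = 4 * 11 = 44 mm

44.0000 mm


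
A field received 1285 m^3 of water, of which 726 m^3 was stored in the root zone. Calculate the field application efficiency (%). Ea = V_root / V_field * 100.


Ea = V_root / V_field * 100 = 726 / 1285 * 100 = 56.4981%

56.4981 %


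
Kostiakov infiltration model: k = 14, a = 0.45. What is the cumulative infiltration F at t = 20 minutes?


F = k * t^a = 14 * 20^0.45
F = 14 * 3.850025

53.9004 mm


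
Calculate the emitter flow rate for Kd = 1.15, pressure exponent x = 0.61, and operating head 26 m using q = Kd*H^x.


q = Kd * H^x = 1.15 * 26^0.61 = 1.15 * 7.296822

8.3913 L/h


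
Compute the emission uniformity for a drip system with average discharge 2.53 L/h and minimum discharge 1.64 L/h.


EU = (q_min/q_avg)*100 = (1.64/2.53)*100 = 64.8221%

64.8221 %


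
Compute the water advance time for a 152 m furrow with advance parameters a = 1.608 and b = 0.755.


t = (L/a)^(1/b)
t = (152/1.608)^(1/0.755)
t = 94.527363^(1/0.755)

413.6495 min


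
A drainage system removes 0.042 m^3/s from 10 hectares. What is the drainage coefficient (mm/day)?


DC = Q * 86400 / (A * 10000) * 1000
DC = 0.042 * 86400 / (10 * 10000) * 1000
DC = 3628800.0000 / 100000

36.2880 mm/day


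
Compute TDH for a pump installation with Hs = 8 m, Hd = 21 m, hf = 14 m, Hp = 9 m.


TDH = Hs + Hd + hf + Hp = 8 + 21 + 14 + 9 = 52

52 m


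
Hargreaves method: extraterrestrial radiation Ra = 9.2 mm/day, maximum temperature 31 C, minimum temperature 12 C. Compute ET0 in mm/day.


Tmean = (Tmax + Tmin)/2 = (31 + 12)/2 = 21.5
ET0 = 0.0023 * 9.2 * (21.5 + 17.8) * sqrt(31 - 12)
ET0 = 0.0023 * 9.2 * 39.3 * 4.358899

3.6248 mm/day


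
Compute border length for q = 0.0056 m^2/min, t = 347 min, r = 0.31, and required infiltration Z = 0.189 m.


L = q*t/((1+r)*Z)
L = 0.0056*347/((1+0.31)*0.189)
L = 1.9432/0.24759

7.8485 m


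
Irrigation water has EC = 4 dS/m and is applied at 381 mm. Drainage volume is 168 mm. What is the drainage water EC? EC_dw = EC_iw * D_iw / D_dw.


EC_dw = EC_iw * D_iw / D_dw
EC_dw = 4 * 381 / 168
EC_dw = 1524 / 168

9.0714 dS/m


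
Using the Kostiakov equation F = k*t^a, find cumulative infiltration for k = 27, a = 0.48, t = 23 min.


F = k * t^a = 27 * 23^0.48
F = 27 * 4.504321

121.6167 mm


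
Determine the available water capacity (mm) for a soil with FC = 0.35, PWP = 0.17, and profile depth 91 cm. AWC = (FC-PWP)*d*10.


AWC = (FC - PWP) * d * 10
AWC = (0.35 - 0.17) * 91 * 10
AWC = 0.1800 * 91 * 10

163.8000 mm


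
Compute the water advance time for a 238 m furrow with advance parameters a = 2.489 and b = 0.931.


t = (L/a)^(1/b)
t = (238/2.489)^(1/0.931)
t = 95.620731^(1/0.931)

134.0721 min


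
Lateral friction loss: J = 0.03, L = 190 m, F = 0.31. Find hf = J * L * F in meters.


hf = J * L * F = 0.03 * 190 * 0.31 = 1.7670 m

1.7670 m


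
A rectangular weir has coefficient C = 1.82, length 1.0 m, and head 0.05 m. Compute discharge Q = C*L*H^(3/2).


Q = C * L * H^(3/2) = 1.82 * 1.0 * 0.05^1.5 = 1.82 * 1.0 * 0.011180

0.0203 m^3/s


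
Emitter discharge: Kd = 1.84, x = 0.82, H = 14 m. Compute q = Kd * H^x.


q = Kd * H^x = 1.84 * 14^0.82 = 1.84 * 8.706127

16.0193 L/h


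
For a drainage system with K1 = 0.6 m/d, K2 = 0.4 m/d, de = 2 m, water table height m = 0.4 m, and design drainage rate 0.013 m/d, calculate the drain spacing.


S^2 = 8*K2*de*m/q + 4*K1*m^2/q
S^2 = 8*0.4*2*0.4/0.013 + 4*0.6*0.4^2/0.013
S = sqrt(226.4615)

15.0486 m


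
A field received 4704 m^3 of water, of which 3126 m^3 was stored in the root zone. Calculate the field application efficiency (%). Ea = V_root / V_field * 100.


Ea = V_root / V_field * 100 = 3126 / 4704 * 100 = 66.4541%

66.4541 %


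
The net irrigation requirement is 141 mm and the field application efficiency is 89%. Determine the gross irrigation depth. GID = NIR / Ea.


Ea = 89% = 0.89
GID = NIR / Ea = 141 / 0.89 = 158.4270 mm

158.4270 mm


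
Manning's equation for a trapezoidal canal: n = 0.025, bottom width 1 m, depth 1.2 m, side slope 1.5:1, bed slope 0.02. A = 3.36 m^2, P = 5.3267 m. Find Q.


R = A/P = 3.36/5.3267 = 0.630785
Q = (1/0.025) * 3.36 * 0.630785^(2/3) * 0.02^0.5

13.9798 m^3/s


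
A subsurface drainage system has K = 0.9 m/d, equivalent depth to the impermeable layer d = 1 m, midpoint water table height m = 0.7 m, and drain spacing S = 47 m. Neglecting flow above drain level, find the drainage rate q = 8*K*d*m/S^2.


q = 8*K*d*m/S^2
q = 8*0.9*1*0.7/47^2
q = 5.0400 / 2209

0.0023 m/d


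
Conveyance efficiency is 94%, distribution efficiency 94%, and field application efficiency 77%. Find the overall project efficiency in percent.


Ec = 0.94, Eb = 0.94, Ea = 0.77
E = 0.94 * 0.94 * 0.77 * 100 = 68.0372%

68.0372 %


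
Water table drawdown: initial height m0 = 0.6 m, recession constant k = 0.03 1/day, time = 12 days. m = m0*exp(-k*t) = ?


m = m0 * exp(-k*t)
m = 0.6 * exp(-0.03 * 12)
m = 0.6 * exp(-0.3600)

0.4186 m


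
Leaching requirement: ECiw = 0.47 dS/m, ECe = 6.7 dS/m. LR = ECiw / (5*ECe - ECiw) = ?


LR = ECiw / (5*ECe - ECiw)
LR = 0.47 / (5*6.7 - 0.47)
LR = 0.47 / 33.0300

0.0142


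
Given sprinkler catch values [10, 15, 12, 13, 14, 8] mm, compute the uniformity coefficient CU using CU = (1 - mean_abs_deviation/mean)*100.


mean = 12.000000 mm
MAD = 2.000000 mm
CU = (1 - 2.000000/12.000000)*100

83.3333 %


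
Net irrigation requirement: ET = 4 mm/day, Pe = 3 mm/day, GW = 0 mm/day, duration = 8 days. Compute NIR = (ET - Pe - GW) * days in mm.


Daily deficit = ET - Pe - GW = 4 - 3 - 0 = 1 mm/day
NIR = 1 * 8 = 8 mm

8.0000 mm


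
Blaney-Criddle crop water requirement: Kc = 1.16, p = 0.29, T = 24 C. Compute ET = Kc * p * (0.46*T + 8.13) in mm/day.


ET = Kc * p * (0.46*T + 8.13)
ET = 1.16 * 0.29 * (0.46*24 + 8.13)
ET = 1.16 * 0.29 * 19.1700

6.4488 mm/day


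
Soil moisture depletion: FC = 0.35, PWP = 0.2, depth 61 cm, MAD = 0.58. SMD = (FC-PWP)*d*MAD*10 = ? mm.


SMD = (FC - PWP) * d * MAD * 10
SMD = (0.35 - 0.2) * 61 * 0.58 * 10
SMD = 0.1500 * 61 * 0.58 * 10

53.0700 mm


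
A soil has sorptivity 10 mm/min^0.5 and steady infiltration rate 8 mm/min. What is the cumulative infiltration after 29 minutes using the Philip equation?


F = S*sqrt(t) + A*t
F = 10*sqrt(29) + 8*29
F = 10*5.385165 + 232

285.8517 mm


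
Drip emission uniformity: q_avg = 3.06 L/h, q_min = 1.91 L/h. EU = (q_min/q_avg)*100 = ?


EU = (q_min/q_avg)*100 = (1.91/3.06)*100 = 62.4183%

62.4183 %


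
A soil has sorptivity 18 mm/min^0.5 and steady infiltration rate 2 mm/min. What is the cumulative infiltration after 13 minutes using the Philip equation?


F = S*sqrt(t) + A*t
F = 18*sqrt(13) + 2*13
F = 18*3.605551 + 26

90.8999 mm


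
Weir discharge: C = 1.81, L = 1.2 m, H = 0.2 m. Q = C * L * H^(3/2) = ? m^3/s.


Q = C * L * H^(3/2) = 1.81 * 1.2 * 0.2^1.5 = 1.81 * 1.2 * 0.089443

0.1943 m^3/s


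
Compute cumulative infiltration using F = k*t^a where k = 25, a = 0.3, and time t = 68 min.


F = k * t^a = 25 * 68^0.3
F = 25 * 3.546114

88.6529 mm


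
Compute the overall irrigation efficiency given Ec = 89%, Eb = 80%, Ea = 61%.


Ec = 0.89, Eb = 0.8, Ea = 0.61
E = 0.89 * 0.8 * 0.61 * 100 = 43.4320%

43.4320 %


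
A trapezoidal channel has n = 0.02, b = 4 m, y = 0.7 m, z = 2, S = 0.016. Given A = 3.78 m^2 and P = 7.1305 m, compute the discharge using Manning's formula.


R = A/P = 3.78/7.1305 = 0.530117
Q = (1/0.02) * 3.78 * 0.530117^(2/3) * 0.016^0.5

15.6592 m^3/s


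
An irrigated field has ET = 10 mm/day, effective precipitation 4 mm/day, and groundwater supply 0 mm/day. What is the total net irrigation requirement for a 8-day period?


Daily deficit = ET - Pe - GW = 10 - 4 - 0 = 6 mm/day
NIR = 6 * 8 = 48 mm

48.0000 mm


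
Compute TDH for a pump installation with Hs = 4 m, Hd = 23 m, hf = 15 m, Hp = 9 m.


TDH = Hs + Hd + hf + Hp = 4 + 23 + 15 + 9 = 51

51 m


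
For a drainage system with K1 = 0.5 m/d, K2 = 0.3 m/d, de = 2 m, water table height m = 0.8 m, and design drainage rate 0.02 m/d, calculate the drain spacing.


S^2 = 8*K2*de*m/q + 4*K1*m^2/q
S^2 = 8*0.3*2*0.8/0.02 + 4*0.5*0.8^2/0.02
S = sqrt(256.0000)

16.0000 m


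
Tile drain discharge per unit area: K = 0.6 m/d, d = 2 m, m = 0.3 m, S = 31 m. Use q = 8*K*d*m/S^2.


q = 8*K*d*m/S^2
q = 8*0.6*2*0.3/31^2
q = 2.8800 / 961

0.0030 m/d


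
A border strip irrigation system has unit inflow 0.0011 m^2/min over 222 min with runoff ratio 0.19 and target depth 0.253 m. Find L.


L = q*t/((1+r)*Z)
L = 0.0011*222/((1+0.19)*0.253)
L = 0.2442/0.30107

0.8111 m


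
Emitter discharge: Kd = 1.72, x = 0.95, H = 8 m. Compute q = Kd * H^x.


q = Kd * H^x = 1.72 * 8^0.95 = 1.72 * 7.210004

12.4012 L/h


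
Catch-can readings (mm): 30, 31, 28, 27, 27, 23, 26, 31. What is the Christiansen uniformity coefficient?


mean = 27.875000 mm
MAD = 2.125000 mm
CU = (1 - 2.125000/27.875000)*100

92.3767 %


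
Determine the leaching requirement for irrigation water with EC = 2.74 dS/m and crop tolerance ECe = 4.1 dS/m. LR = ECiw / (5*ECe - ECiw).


LR = ECiw / (5*ECe - ECiw)
LR = 2.74 / (5*4.1 - 2.74)
LR = 2.74 / 17.7600

0.1543


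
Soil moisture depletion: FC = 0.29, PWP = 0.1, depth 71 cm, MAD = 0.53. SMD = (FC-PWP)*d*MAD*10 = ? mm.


SMD = (FC - PWP) * d * MAD * 10
SMD = (0.29 - 0.1) * 71 * 0.53 * 10
SMD = 0.1900 * 71 * 0.53 * 10

71.4970 mm


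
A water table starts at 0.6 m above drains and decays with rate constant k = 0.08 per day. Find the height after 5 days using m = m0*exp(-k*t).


m = m0 * exp(-k*t)
m = 0.6 * exp(-0.08 * 5)
m = 0.6 * exp(-0.4000)

0.4022 m


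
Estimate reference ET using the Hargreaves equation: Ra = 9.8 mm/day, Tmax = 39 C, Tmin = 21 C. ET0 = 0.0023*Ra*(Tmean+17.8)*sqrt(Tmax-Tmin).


Tmean = (Tmax + Tmin)/2 = (39 + 21)/2 = 30.0
ET0 = 0.0023 * 9.8 * (30.0 + 17.8) * sqrt(39 - 21)
ET0 = 0.0023 * 9.8 * 47.8 * 4.242641

4.5711 mm/day


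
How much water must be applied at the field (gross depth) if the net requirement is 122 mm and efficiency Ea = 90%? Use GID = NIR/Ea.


Ea = 90% = 0.9
GID = NIR / Ea = 122 / 0.9 = 135.5556 mm

135.5556 mm


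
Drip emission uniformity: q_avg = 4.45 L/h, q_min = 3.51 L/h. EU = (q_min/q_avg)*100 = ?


EU = (q_min/q_avg)*100 = (3.51/4.45)*100 = 78.8764%

78.8764 %


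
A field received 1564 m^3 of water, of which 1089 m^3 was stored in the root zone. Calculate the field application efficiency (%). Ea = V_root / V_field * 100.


Ea = V_root / V_field * 100 = 1089 / 1564 * 100 = 69.6292%

69.6292 %


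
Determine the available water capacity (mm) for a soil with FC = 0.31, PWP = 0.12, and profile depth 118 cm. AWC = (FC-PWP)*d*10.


AWC = (FC - PWP) * d * 10
AWC = (0.31 - 0.12) * 118 * 10
AWC = 0.1900 * 118 * 10

224.2000 mm


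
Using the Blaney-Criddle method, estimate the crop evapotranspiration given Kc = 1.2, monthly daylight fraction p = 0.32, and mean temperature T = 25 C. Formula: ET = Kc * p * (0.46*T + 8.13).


ET = Kc * p * (0.46*T + 8.13)
ET = 1.2 * 0.32 * (0.46*25 + 8.13)
ET = 1.2 * 0.32 * 19.6300

7.5379 mm/day


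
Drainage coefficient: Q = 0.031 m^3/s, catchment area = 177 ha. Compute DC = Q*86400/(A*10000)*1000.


DC = Q * 86400 / (A * 10000) * 1000
DC = 0.031 * 86400 / (177 * 10000) * 1000
DC = 2678400.0000 / 1770000

1.5132 mm/day


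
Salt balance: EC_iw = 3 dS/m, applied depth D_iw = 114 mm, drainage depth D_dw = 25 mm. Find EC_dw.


EC_dw = EC_iw * D_iw / D_dw
EC_dw = 3 * 114 / 25
EC_dw = 342 / 25

13.6800 dS/m


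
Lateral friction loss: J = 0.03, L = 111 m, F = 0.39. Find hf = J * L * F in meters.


hf = J * L * F = 0.03 * 111 * 0.39 = 1.2987 m

1.2987 m


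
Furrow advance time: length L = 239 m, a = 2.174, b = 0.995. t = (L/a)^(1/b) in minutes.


t = (L/a)^(1/b)
t = (239/2.174)^(1/0.995)
t = 109.935603^(1/0.995)

112.5629 min


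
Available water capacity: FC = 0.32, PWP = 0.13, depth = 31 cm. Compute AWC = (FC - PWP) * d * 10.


AWC = (FC - PWP) * d * 10
AWC = (0.32 - 0.13) * 31 * 10
AWC = 0.1900 * 31 * 10

58.9000 mm


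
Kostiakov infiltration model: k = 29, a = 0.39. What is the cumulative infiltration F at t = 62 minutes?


F = k * t^a = 29 * 62^0.39
F = 29 * 5.000723

145.0210 mm


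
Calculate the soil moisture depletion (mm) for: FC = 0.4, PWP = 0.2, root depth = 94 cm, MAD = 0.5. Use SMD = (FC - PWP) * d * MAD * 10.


SMD = (FC - PWP) * d * MAD * 10
SMD = (0.4 - 0.2) * 94 * 0.5 * 10
SMD = 0.2000 * 94 * 0.5 * 10

94.0000 mm


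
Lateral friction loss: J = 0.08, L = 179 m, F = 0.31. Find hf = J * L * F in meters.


hf = J * L * F = 0.08 * 179 * 0.31 = 4.4392 m

4.4392 m


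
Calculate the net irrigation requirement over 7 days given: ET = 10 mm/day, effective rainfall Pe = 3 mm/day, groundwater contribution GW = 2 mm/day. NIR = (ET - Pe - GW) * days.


Daily deficit = ET - Pe - GW = 10 - 3 - 2 = 5 mm/day
NIR = 5 * 7 = 35 mm

35.0000 mm


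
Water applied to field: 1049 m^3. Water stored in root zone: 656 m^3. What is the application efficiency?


Ea = V_root / V_field * 100 = 656 / 1049 * 100 = 62.5357%

62.5357 %


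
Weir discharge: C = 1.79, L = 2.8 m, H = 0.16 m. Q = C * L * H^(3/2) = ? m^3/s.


Q = C * L * H^(3/2) = 1.79 * 2.8 * 0.16^1.5 = 1.79 * 2.8 * 0.064000

0.3208 m^3/s


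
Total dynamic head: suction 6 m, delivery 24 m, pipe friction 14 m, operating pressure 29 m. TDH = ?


TDH = Hs + Hd + hf + Hp = 6 + 24 + 14 + 29 = 73

73 m


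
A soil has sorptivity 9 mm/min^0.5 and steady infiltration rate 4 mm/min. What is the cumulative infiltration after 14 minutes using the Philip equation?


F = S*sqrt(t) + A*t
F = 9*sqrt(14) + 4*14
F = 9*3.741657 + 56

89.6749 mm


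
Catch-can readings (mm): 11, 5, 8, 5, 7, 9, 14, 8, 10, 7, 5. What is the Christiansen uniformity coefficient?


mean = 8.090909 mm
MAD = 2.115702 mm
CU = (1 - 2.115702/8.090909)*100

73.8509 %


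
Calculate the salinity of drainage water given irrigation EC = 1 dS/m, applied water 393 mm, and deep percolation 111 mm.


EC_dw = EC_iw * D_iw / D_dw
EC_dw = 1 * 393 / 111
EC_dw = 393 / 111

3.5405 dS/m


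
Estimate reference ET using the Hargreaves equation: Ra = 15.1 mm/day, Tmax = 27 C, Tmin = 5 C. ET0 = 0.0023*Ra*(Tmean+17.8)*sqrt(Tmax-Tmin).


Tmean = (Tmax + Tmin)/2 = (27 + 5)/2 = 16.0
ET0 = 0.0023 * 15.1 * (16.0 + 17.8) * sqrt(27 - 5)
ET0 = 0.0023 * 15.1 * 33.8 * 4.690416

5.5060 mm/day


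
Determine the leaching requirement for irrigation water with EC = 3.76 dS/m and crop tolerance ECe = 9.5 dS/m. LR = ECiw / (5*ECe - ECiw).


LR = ECiw / (5*ECe - ECiw)
LR = 3.76 / (5*9.5 - 3.76)
LR = 3.76 / 43.7400

0.0860


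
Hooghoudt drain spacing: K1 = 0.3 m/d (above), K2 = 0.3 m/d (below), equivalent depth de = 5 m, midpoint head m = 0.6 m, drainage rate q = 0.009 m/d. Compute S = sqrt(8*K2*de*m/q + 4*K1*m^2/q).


S^2 = 8*K2*de*m/q + 4*K1*m^2/q
S^2 = 8*0.3*5*0.6/0.009 + 4*0.3*0.6^2/0.009
S = sqrt(848.0000)

29.1204 m


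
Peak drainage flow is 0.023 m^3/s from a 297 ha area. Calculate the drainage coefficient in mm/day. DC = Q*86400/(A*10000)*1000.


DC = Q * 86400 / (A * 10000) * 1000
DC = 0.023 * 86400 / (297 * 10000) * 1000
DC = 1987200.0000 / 2970000

0.6691 mm/day


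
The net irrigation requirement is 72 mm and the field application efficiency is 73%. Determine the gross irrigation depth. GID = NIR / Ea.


Ea = 73% = 0.73
GID = NIR / Ea = 72 / 0.73 = 98.6301 mm

98.6301 mm


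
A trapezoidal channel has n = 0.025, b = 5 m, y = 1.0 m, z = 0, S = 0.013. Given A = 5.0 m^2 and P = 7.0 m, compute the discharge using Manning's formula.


R = A/P = 5.0/7.0 = 0.714286
Q = (1/0.025) * 5.0 * 0.714286^(2/3) * 0.013^0.5

18.2215 m^3/s


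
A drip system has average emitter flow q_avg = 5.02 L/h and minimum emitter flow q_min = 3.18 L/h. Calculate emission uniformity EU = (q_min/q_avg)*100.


EU = (q_min/q_avg)*100 = (3.18/5.02)*100 = 63.3466%

63.3466 %


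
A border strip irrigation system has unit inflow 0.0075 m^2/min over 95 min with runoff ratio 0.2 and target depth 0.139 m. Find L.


L = q*t/((1+r)*Z)
L = 0.0075*95/((1+0.2)*0.139)
L = 0.7125/0.1668

4.2716 m


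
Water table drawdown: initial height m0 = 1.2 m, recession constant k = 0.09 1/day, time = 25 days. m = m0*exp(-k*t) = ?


m = m0 * exp(-k*t)
m = 1.2 * exp(-0.09 * 25)
m = 1.2 * exp(-2.2500)

0.1265 m


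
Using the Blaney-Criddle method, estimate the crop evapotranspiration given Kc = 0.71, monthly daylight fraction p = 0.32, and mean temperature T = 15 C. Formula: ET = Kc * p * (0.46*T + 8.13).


ET = Kc * p * (0.46*T + 8.13)
ET = 0.71 * 0.32 * (0.46*15 + 8.13)
ET = 0.71 * 0.32 * 15.0300

3.4148 mm/day


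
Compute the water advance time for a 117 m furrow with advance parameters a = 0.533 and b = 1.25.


t = (L/a)^(1/b)
t = (117/0.533)^(1/1.25)
t = 219.512195^(1/1.25)

74.6736 min


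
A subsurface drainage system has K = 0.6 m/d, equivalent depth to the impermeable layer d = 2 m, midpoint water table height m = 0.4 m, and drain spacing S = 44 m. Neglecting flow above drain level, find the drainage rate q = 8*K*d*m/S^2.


q = 8*K*d*m/S^2
q = 8*0.6*2*0.4/44^2
q = 3.8400 / 1936

0.0020 m/d


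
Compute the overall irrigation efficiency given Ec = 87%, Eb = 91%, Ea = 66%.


Ec = 0.87, Eb = 0.91, Ea = 0.66
E = 0.87 * 0.91 * 0.66 * 100 = 52.2522%

52.2522 %


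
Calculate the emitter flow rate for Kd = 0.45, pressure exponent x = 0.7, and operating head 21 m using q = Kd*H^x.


q = Kd * H^x = 0.45 * 21^0.7 = 0.45 * 8.424682

3.7911 L/h


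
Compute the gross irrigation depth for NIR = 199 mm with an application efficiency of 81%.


Ea = 81% = 0.81
GID = NIR / Ea = 199 / 0.81 = 245.6790 mm

245.6790 mm


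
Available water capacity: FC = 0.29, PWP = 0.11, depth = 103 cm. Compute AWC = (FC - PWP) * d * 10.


AWC = (FC - PWP) * d * 10
AWC = (0.29 - 0.11) * 103 * 10
AWC = 0.1800 * 103 * 10

185.4000 mm


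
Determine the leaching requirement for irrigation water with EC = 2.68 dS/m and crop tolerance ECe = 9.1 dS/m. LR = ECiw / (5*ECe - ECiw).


LR = ECiw / (5*ECe - ECiw)
LR = 2.68 / (5*9.1 - 2.68)
LR = 2.68 / 42.8200

0.0626


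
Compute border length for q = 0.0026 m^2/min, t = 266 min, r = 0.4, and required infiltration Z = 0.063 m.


L = q*t/((1+r)*Z)
L = 0.0026*266/((1+0.4)*0.063)
L = 0.6916/0.0882

7.8413 m


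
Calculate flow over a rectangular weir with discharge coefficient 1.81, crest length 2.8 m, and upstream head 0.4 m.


Q = C * L * H^(3/2) = 1.81 * 2.8 * 0.4^1.5 = 1.81 * 2.8 * 0.252982

1.2821 m^3/s


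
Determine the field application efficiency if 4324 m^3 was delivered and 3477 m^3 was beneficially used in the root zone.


Ea = V_root / V_field * 100 = 3477 / 4324 * 100 = 80.4117%

80.4117 %


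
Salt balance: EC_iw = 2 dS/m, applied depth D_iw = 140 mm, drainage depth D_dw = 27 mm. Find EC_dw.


EC_dw = EC_iw * D_iw / D_dw
EC_dw = 2 * 140 / 27
EC_dw = 280 / 27

10.3704 dS/m


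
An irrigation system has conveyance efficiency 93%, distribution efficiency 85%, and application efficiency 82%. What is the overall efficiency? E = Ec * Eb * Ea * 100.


Ec = 0.93, Eb = 0.85, Ea = 0.82
E = 0.93 * 0.85 * 0.82 * 100 = 64.8210%

64.8210 %


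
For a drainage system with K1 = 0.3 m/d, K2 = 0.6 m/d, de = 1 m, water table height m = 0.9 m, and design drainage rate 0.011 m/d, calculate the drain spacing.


S^2 = 8*K2*de*m/q + 4*K1*m^2/q
S^2 = 8*0.6*1*0.9/0.011 + 4*0.3*0.9^2/0.011
S = sqrt(481.0909)

21.9338 m


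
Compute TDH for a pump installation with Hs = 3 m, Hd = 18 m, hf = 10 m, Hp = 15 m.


TDH = Hs + Hd + hf + Hp = 3 + 18 + 10 + 15 = 46

46 m


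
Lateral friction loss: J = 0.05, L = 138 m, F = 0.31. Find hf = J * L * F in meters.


hf = J * L * F = 0.05 * 138 * 0.31 = 2.1390 m

2.1390 m


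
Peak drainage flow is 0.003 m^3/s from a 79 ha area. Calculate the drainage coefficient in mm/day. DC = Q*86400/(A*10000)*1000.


DC = Q * 86400 / (A * 10000) * 1000
DC = 0.003 * 86400 / (79 * 10000) * 1000
DC = 259200.0000 / 790000

0.3281 mm/day


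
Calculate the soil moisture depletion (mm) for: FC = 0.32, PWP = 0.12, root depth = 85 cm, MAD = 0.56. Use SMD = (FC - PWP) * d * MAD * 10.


SMD = (FC - PWP) * d * MAD * 10
SMD = (0.32 - 0.12) * 85 * 0.56 * 10
SMD = 0.2000 * 85 * 0.56 * 10

95.2000 mm


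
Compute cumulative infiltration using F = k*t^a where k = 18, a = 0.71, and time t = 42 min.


F = k * t^a = 18 * 42^0.71
F = 18 * 14.207151

255.7287 mm


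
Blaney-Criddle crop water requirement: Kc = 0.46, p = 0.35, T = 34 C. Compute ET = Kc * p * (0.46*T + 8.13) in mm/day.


ET = Kc * p * (0.46*T + 8.13)
ET = 0.46 * 0.35 * (0.46*34 + 8.13)
ET = 0.46 * 0.35 * 23.7700

3.8270 mm/day


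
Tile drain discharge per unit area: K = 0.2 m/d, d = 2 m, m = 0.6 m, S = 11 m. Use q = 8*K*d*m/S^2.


q = 8*K*d*m/S^2
q = 8*0.2*2*0.6/11^2
q = 1.9200 / 121

0.0159 m/d


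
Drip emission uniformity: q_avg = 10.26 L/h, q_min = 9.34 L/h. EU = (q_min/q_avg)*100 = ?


EU = (q_min/q_avg)*100 = (9.34/10.26)*100 = 91.0331%

91.0331 %


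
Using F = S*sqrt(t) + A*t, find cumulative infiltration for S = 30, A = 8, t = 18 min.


F = S*sqrt(t) + A*t
F = 30*sqrt(18) + 8*18
F = 30*4.242641 + 144

271.2792 mm


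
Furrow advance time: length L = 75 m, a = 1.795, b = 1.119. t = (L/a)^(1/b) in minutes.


t = (L/a)^(1/b)
t = (75/1.795)^(1/1.119)
t = 41.782730^(1/1.119)

28.0939 min


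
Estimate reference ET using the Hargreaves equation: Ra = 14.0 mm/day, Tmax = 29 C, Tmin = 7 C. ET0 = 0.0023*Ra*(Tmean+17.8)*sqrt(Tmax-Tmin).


Tmean = (Tmax + Tmin)/2 = (29 + 7)/2 = 18.0
ET0 = 0.0023 * 14.0 * (18.0 + 17.8) * sqrt(29 - 7)
ET0 = 0.0023 * 14.0 * 35.8 * 4.690416

5.4069 mm/day


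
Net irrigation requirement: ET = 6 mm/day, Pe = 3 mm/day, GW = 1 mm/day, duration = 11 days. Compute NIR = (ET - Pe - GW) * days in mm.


Daily deficit = ET - Pe - GW = 6 - 3 - 1 = 2 mm/day
NIR = 2 * 11 = 22 mm

22.0000 mm


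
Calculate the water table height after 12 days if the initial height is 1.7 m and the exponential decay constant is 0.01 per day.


m = m0 * exp(-k*t)
m = 1.7 * exp(-0.01 * 12)
m = 1.7 * exp(-0.1200)

1.5078 m


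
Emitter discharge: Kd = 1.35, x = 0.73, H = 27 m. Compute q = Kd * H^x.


q = Kd * H^x = 1.35 * 27^0.73 = 1.35 * 11.089081

14.9703 L/h


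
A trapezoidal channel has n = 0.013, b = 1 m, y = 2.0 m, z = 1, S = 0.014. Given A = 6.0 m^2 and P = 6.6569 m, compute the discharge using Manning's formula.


R = A/P = 6.0/6.6569 = 0.901320
Q = (1/0.013) * 6.0 * 0.901320^(2/3) * 0.014^0.5

50.9555 m^3/s


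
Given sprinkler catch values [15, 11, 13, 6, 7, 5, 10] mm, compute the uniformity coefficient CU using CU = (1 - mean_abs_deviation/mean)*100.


mean = 9.571429 mm
MAD = 3.061224 mm
CU = (1 - 3.061224/9.571429)*100

68.0171 %


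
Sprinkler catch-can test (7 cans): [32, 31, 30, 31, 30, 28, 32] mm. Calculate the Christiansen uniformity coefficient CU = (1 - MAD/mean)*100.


mean = 30.571429 mm
MAD = 1.061224 mm
CU = (1 - 1.061224/30.571429)*100

96.5287 %


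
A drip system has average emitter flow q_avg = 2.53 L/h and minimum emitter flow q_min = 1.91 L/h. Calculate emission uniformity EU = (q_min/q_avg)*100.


EU = (q_min/q_avg)*100 = (1.91/2.53)*100 = 75.4941%

75.4941 %


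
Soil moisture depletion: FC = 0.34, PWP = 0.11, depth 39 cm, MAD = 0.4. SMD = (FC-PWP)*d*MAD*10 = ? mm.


SMD = (FC - PWP) * d * MAD * 10
SMD = (0.34 - 0.11) * 39 * 0.4 * 10
SMD = 0.2300 * 39 * 0.4 * 10

35.8800 mm


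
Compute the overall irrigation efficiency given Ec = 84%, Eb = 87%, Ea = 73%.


Ec = 0.84, Eb = 0.87, Ea = 0.73
E = 0.84 * 0.87 * 0.73 * 100 = 53.3484%

53.3484 %


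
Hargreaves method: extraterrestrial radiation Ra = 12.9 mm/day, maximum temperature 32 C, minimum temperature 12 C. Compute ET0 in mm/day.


Tmean = (Tmax + Tmin)/2 = (32 + 12)/2 = 22.0
ET0 = 0.0023 * 12.9 * (22.0 + 17.8) * sqrt(32 - 12)
ET0 = 0.0023 * 12.9 * 39.8 * 4.472136

5.2810 mm/day
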